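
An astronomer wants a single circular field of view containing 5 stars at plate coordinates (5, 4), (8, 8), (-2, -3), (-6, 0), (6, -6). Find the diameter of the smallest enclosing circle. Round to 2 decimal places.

17.00

By Welzl's lemma the MEC is supported by two points (diametrically opposite) or three points (on a circumcircle).
The minimum enclosing circle is determined by three boundary points: (8, 8), (-6, 0), (6, -6).
Their circumcentre is (7/3, 5/3) with r² = 650/9.
The farthest remaining point (-2, -3) is at distance² 365/9 ≤ 650/9.
Diameter = 2r = 2√(650/9) ≈ 17.00.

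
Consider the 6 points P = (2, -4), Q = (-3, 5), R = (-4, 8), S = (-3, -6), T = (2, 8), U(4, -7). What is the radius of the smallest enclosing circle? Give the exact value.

8.5

By Welzl's lemma the MEC is supported by two points (diametrically opposite) or three points (on a circumcircle).
The farthest pair is R–U with squared distance 289. The circle on this segment as diameter has centre (0, 0.5) and r² = 289/4 = 72.25.
Check P: distance² to centre = 24.25 ≤ 72.25, so it lies inside.
All remaining points lie in this disk, and no smaller disk contains both endpoints, so this is the minimum enclosing circle.
r = √(72.25) = 8.5.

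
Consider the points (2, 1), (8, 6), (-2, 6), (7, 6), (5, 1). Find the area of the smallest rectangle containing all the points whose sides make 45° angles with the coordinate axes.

In coordinates u = x + y, v = x − y the rectangle is axis-aligned; the map (x,y)→(u,v) scales areas by 2.
u-values: 3, 14, 4, 13, 6; range = 14 − 3 = 11.
v-values: 1, 2, -8, 1, 4; range = 4 − (-8) = 12.
Area = (11 × 12) / 2 = 66.

66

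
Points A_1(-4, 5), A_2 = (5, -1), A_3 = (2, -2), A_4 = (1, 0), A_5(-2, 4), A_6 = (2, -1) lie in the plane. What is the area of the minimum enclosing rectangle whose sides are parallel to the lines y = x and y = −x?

30

In coordinates u = x + y, v = x − y the rectangle is axis-aligned; the map (x,y)→(u,v) scales areas by 2.
u-values: 1, 4, 0, 1, 2, 1; range = 4 − 0 = 4.
v-values: -9, 6, 4, 1, -6, 3; range = 6 − (-9) = 15.
Area = (4 × 15) / 2 = 30.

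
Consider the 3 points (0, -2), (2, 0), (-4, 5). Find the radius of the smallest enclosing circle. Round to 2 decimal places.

Call the three points A, B, C in the order given.
Side lengths²: AB² = 8, AC² = 65, BC² = 61.
Since AC² = 65 < 61 + 8 = 69, the triangle is acute, so the smallest enclosing circle is the circumcircle.
Circumcentre = (-37/22, 37/22), r² = 3965/242.
r = √(3965/242) ≈ 4.05.

4.05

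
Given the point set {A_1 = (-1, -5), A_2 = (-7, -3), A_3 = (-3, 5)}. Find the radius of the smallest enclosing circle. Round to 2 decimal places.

5.15

Side lengths²: A_1A_2² = 40, A_1A_3² = 104, A_2A_3² = 80.
Since A_1A_3² = 104 < 80 + 40 = 120, the triangle is acute, so the smallest enclosing circle is the circumcircle.
Circumcentre = (-19/7, -1/7), r² = 1300/49.
r = √(1300/49) ≈ 5.15.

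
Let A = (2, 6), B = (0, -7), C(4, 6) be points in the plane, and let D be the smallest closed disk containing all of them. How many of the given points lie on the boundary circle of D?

Side lengths²: AB² = 173, AC² = 4, BC² = 185.
Since BC² = 185 ≥ 173 + 4 = 177, the angle opposite BC is not acute, so the smallest enclosing circle has BC as diameter.
Centre = midpoint of BC = (2, -0.5), r² = 185/4 = 46.25.
The points at distance exactly r from the centre are B, C — 2 points.

2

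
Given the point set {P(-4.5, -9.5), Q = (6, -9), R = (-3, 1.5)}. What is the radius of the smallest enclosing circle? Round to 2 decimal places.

Side lengths²: PQ² = 110.5, PR² = 123.25, QR² = 191.25.
Since QR² = 191.25 < 123.25 + 110.5 = 233.75, the triangle is acute, so the smallest enclosing circle is the circumcircle.
Circumcentre = (19/36, -55/12), r² = 32045/648.
r = √(32045/648) ≈ 7.03.

7.03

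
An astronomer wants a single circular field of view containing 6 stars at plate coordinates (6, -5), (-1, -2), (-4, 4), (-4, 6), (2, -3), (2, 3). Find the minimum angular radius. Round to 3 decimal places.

The minimum enclosing circle of a finite set is fixed by two of the points (as a diameter) or three (as a circumcircle).
The farthest pair is (6, -5)–(-4, 6) with squared distance 221. The circle on this segment as diameter has centre (1, 0.5) and r² = 221/4 = 55.25.
Check (-1, -2): distance² to centre = 10.25 ≤ 55.25, so it lies inside.
All remaining points lie in this disk, and no smaller disk contains both endpoints, so this is the minimum enclosing circle.
r = √(55.25) ≈ 7.433.

7.433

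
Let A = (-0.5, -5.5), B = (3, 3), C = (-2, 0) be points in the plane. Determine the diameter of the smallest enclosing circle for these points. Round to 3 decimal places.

9.192

Side lengths²: AB² = 84.5, AC² = 32.5, BC² = 34.
Since AB² = 84.5 ≥ 34 + 32.5 = 66.5, the angle opposite AB is not acute, so the smallest enclosing circle has AB as diameter.
Centre = midpoint of AB = (1.25, -1.25), r² = 84.5/4 = 21.125.
Diameter = 2r = 2√(21.125) ≈ 9.192.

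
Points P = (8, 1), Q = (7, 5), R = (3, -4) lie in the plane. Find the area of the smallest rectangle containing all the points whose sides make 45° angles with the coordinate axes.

32.5

In coordinates u = x + y, v = x − y the rectangle is axis-aligned; the map (x,y)→(u,v) scales areas by 2.
u-values: 9, 12, -1; range = 12 − (-1) = 13.
v-values: 7, 2, 7; range = 7 − 2 = 5.
Area = (13 × 5) / 2 = 32.5.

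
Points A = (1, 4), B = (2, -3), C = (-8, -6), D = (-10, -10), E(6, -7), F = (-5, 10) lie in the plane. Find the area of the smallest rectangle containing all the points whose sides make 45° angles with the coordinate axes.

In coordinates u = x + y, v = x − y the rectangle is axis-aligned; the map (x,y)→(u,v) scales areas by 2.
u-values: 5, -1, -14, -20, -1, 5; range = 5 − (-20) = 25.
v-values: -3, 5, -2, 0, 13, -15; range = 13 − (-15) = 28.
Area = (25 × 28) / 2 = 350.

350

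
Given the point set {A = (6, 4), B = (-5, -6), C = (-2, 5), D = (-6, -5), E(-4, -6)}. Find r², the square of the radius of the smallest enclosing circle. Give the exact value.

56.25

The farthest pair is A–D with squared distance 225. The circle on this segment as diameter has centre (0, -0.5) and r² = 225/4 = 56.25.
Check B: distance² to centre = 55.25 ≤ 56.25, so it lies inside.
All remaining points lie in this disk, and no smaller disk contains both endpoints, so this is the minimum enclosing circle.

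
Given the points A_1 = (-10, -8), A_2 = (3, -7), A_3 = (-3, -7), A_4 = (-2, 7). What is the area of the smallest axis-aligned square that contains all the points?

The bounding box has width 13 and height 15.
An axis-aligned square enclosing the set must have side ≥ max(width, height).
So the minimum side is max(13, 15) = 15.
Area = 15² = 225.

225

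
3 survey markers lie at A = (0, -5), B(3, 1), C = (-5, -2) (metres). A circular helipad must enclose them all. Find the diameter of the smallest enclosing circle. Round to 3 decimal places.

Side lengths²: AB² = 45, AC² = 34, BC² = 73.
Since BC² = 73 < 45 + 34 = 79, the triangle is acute, so the smallest enclosing circle is the circumcircle.
Circumcentre = (-23/26, -21/26), r² = 6205/338.
Diameter = 2r = 2√(6205/338) ≈ 8.569.

8.569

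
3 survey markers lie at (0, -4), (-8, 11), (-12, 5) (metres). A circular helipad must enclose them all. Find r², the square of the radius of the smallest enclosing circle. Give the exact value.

72.25

Call the three points A, B, C in the order given.
Side lengths²: AB² = 289, AC² = 225, BC² = 52.
Since AB² = 289 ≥ 225 + 52 = 277, the angle opposite AB is not acute, so the smallest enclosing circle has AB as diameter.
Centre = midpoint of AB = (-4, 3.5), r² = 289/4 = 72.25.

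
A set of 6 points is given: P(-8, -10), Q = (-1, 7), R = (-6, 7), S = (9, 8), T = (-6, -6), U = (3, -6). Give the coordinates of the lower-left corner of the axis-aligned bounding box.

(-8, -10)

x-range [-8, 9], y-range [-10, 8].
The lower-left corner is (-8, -10).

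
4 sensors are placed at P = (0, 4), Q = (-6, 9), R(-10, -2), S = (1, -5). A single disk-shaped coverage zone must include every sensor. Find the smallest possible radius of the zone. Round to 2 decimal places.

A smallest enclosing disk is always determined by at most three of the input points on its boundary.
The minimum enclosing circle is determined by three boundary points: Q, R, S.
Their circumcentre is (-117/38, 65/38) with r² = 44525/722.
The farthest remaining point P is at distance² 10629/722 ≤ 44525/722.
r = √(44525/722) ≈ 7.85.

7.85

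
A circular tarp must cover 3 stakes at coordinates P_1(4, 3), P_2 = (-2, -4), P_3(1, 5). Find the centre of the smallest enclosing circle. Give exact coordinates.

(1/22, 7/22)

Side lengths²: P_1P_2² = 85, P_1P_3² = 13, P_2P_3² = 90.
Since P_2P_3² = 90 < 85 + 13 = 98, the triangle is acute, so the smallest enclosing circle is the circumcircle.
Circumcentre = (1/22, 7/22), r² = 5525/242.
Centre = (1/22, 7/22).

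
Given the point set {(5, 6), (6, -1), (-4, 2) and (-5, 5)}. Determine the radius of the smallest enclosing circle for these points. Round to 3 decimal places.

6.265

By Welzl's lemma the MEC is supported by two points (diametrically opposite) or three points (on a circumcircle).
The farthest pair is (6, -1)–(-5, 5) with squared distance 157. The circle on this segment as diameter has centre (0.5, 2) and r² = 157/4 = 39.25.
Check (5, 6): distance² to centre = 36.25 ≤ 39.25, so it lies inside.
All remaining points lie in this disk, and no smaller disk contains both endpoints, so this is the minimum enclosing circle.
r = √(39.25) ≈ 6.265.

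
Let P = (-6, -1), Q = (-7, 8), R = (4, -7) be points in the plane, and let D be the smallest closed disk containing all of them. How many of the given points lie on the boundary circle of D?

Side lengths²: PQ² = 82, PR² = 136, QR² = 346.
Since QR² = 346 ≥ 136 + 82 = 218, the angle opposite QR is not acute, so the smallest enclosing circle has QR as diameter.
Centre = midpoint of QR = (-1.5, 0.5), r² = 346/4 = 86.5.
The points at distance exactly r from the centre are Q, R — 2 points.

2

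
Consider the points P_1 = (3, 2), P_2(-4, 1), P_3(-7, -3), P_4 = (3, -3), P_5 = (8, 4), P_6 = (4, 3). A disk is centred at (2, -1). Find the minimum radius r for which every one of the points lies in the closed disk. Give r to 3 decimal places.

9.220

The required radius is the distance from (2, -1) to the farthest point.
Squared distances: 10, 40, 85, 5, 61, 20.
Maximum is 85, attained at P_3.
r = √85 ≈ 9.220.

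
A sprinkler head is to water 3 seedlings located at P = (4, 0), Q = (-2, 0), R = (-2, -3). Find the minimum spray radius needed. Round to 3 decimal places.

Side lengths²: PQ² = 36, PR² = 45, QR² = 9.
Since PR² = 45 ≥ 36 + 9 = 45, the angle opposite PR is not acute, so the smallest enclosing circle has PR as diameter.
Centre = midpoint of PR = (1, -1.5), r² = 45/4 = 11.25.
r = √(11.25) ≈ 3.354.

3.354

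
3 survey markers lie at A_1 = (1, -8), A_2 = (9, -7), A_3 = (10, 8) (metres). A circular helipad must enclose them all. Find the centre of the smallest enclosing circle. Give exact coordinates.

(5.5, 0)

Side lengths²: A_1A_2² = 65, A_1A_3² = 337, A_2A_3² = 226.
Since A_1A_3² = 337 ≥ 226 + 65 = 291, the angle opposite A_1A_3 is not acute, so the smallest enclosing circle has A_1A_3 as diameter.
Centre = midpoint of A_1A_3 = (5.5, 0), r² = 337/4 = 84.25.
Centre = (5.5, 0).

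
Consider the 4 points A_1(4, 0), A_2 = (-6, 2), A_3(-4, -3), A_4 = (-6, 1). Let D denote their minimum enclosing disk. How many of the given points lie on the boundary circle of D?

By Welzl's lemma the MEC is supported by two points (diametrically opposite) or three points (on a circumcircle).
The farthest pair is A_1–A_2 with squared distance 104. The circle on this segment as diameter has centre (-1, 1) and r² = 104/4 = 26.
Check A_3: distance² to centre = 25 ≤ 26, so it lies inside.
All remaining points lie in this disk, and no smaller disk contains both endpoints, so this is the minimum enclosing circle.
The points at distance exactly r from the centre are A_1, A_2 — 2 points.

2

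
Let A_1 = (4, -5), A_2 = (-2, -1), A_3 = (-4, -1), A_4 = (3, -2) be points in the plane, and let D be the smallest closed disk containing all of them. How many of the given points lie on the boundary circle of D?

By Welzl's lemma the MEC is supported by two points (diametrically opposite) or three points (on a circumcircle).
The farthest pair is A_1–A_3 with squared distance 80. The circle on this segment as diameter has centre (0, -3) and r² = 80/4 = 20.
Check A_2: distance² to centre = 8 ≤ 20, so it lies inside.
All remaining points lie in this disk, and no smaller disk contains both endpoints, so this is the minimum enclosing circle.
The points at distance exactly r from the centre are A_1, A_3 — 2 points.

2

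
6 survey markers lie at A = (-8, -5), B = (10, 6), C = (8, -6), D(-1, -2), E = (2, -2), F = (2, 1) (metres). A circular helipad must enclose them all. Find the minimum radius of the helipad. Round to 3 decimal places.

10.548

A smallest enclosing disk is always determined by at most three of the input points on its boundary.
The farthest pair is A–B with squared distance 445. The circle on this segment as diameter has centre (1, 0.5) and r² = 445/4 = 111.25.
Check C: distance² to centre = 91.25 ≤ 111.25, so it lies inside.
All remaining points lie in this disk, and no smaller disk contains both endpoints, so this is the minimum enclosing circle.
r = √(111.25) ≈ 10.548.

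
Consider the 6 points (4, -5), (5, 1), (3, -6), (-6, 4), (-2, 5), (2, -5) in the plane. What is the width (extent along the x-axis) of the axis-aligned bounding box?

11

max x = 5, min x = -6, so width = 11.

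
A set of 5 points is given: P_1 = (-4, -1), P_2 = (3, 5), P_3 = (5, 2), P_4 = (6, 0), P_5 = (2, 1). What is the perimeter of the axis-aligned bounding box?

Width = max x − min x = 6 − (-4) = 10.
Height = max y − min y = 5 − (-1) = 6.
Perimeter = 2(10 + 6) = 32.

32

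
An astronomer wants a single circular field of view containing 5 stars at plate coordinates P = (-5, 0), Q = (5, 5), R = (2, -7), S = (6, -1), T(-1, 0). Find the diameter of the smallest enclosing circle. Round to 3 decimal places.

13.038

A smallest enclosing disk is always determined by at most three of the input points on its boundary.
The minimum enclosing circle is determined by three boundary points: P, Q, R.
Their circumcentre is (1.5, -0.5) with r² = 42.5.
The farthest remaining point S is at distance² 20.5 ≤ 42.5.
Diameter = 2r = 2√(42.5) ≈ 13.038.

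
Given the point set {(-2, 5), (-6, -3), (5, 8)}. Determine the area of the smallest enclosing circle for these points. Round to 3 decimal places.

190.066

Call the three points A, B, C in the order given.
Side lengths²: AB² = 80, AC² = 58, BC² = 242.
Since BC² = 242 ≥ 80 + 58 = 138, the angle opposite BC is not acute, so the smallest enclosing circle has BC as diameter.
Centre = midpoint of BC = (-0.5, 2.5), r² = 242/4 = 60.5.
Area = π·r² = π·60.5 ≈ 190.066.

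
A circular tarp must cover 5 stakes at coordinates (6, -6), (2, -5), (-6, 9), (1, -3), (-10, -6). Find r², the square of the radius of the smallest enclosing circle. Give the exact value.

98.81

A smallest enclosing disk is always determined by at most three of the input points on its boundary.
The minimum enclosing circle is determined by three boundary points: (6, -6), (-6, 9), (-10, -6).
Their circumcentre is (-2, -0.1) with r² = 98.81.
The farthest remaining point (2, -5) is at distance² 40.01 ≤ 98.81.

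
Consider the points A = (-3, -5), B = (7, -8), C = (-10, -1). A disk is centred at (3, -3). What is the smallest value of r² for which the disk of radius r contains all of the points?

173

The required radius is the distance from (3, -3) to the farthest point.
Squared distances: 40, 41, 173.
Maximum is 173, attained at C.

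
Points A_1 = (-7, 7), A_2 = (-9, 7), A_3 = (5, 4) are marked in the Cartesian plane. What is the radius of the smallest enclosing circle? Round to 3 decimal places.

Side lengths²: A_1A_2² = 4, A_1A_3² = 153, A_2A_3² = 205.
Since A_2A_3² = 205 ≥ 153 + 4 = 157, the angle opposite A_2A_3 is not acute, so the smallest enclosing circle has A_2A_3 as diameter.
Centre = midpoint of A_2A_3 = (-2, 5.5), r² = 205/4 = 51.25.
r = √(51.25) ≈ 7.159.

7.159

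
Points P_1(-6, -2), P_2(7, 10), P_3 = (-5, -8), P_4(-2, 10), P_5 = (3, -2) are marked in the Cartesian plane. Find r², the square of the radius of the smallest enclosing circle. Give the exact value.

The farthest pair is P_2–P_3 with squared distance 468. The circle on this segment as diameter has centre (1, 1) and r² = 468/4 = 117.
Check P_1: distance² to centre = 58 ≤ 117, so it lies inside.
All remaining points lie in this disk, and no smaller disk contains both endpoints, so this is the minimum enclosing circle.

117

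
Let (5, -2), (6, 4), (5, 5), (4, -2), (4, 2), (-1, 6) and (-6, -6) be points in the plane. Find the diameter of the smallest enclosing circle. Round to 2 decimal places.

15.62

By Welzl's lemma the MEC is supported by two points (diametrically opposite) or three points (on a circumcircle).
The farthest pair is (6, 4)–(-6, -6) with squared distance 244. The circle on this segment as diameter has centre (0, -1) and r² = 244/4 = 61.
Check (5, -2): distance² to centre = 26 ≤ 61, so it lies inside.
All remaining points lie in this disk, and no smaller disk contains both endpoints, so this is the minimum enclosing circle.
Diameter = 2r = 2√61 ≈ 15.62.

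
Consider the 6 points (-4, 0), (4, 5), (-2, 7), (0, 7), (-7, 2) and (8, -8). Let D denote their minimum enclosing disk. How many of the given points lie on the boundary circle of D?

3

The minimum enclosing circle is determined by three boundary points: (-2, 7), (-7, 2), (8, -8).
Their circumcentre is (1.5, -1.5) with r² = 84.5.
The farthest remaining point (0, 7) is at distance² 74.5 ≤ 84.5.
The points at distance exactly r from the centre are (-2, 7), (-7, 2), (8, -8) — 3 points.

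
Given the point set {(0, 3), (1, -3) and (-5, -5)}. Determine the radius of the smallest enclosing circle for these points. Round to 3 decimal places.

Call the three points A, B, C in the order given.
Side lengths²: AB² = 37, AC² = 89, BC² = 40.
Since AC² = 89 ≥ 40 + 37 = 77, the angle opposite AC is not acute, so the smallest enclosing circle has AC as diameter.
Centre = midpoint of AC = (-2.5, -1), r² = 89/4 = 22.25.
r = √(22.25) ≈ 4.717.

4.717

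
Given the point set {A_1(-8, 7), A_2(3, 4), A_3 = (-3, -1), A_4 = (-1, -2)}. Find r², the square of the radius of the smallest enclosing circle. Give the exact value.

325/9

The minimum enclosing circle is determined by three boundary points: A_1, A_2, A_4.
Their circumcentre is (-3, 11/3) with r² = 325/9.
The farthest remaining point A_3 is at distance² 196/9 ≤ 325/9.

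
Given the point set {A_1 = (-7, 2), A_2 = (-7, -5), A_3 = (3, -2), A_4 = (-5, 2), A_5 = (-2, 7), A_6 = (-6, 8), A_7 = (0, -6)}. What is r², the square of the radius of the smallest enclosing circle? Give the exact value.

The farthest pair is A_6–A_7 with squared distance 232. The circle on this segment as diameter has centre (-3, 1) and r² = 232/4 = 58.
Check A_1: distance² to centre = 17 ≤ 58, so it lies inside.
All remaining points lie in this disk, and no smaller disk contains both endpoints, so this is the minimum enclosing circle.

58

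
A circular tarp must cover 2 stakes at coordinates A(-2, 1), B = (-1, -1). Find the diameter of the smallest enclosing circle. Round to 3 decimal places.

The smallest circle enclosing two points has them as diameter endpoints.
Centre = midpoint = (-1.5, 0); r² = |AB|²/4 = 5/4 = 1.25.
Diameter = 2r = 2√(1.25) ≈ 2.236.

2.236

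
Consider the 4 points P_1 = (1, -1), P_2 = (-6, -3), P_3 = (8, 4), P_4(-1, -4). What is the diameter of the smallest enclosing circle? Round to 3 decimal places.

By Welzl's lemma the MEC is supported by two points (diametrically opposite) or three points (on a circumcircle).
The farthest pair is P_2–P_3 with squared distance 245. The circle on this segment as diameter has centre (1, 0.5) and r² = 245/4 = 61.25.
Check P_1: distance² to centre = 2.25 ≤ 61.25, so it lies inside.
All remaining points lie in this disk, and no smaller disk contains both endpoints, so this is the minimum enclosing circle.
Diameter = 2r = 2√(61.25) ≈ 15.652.

15.652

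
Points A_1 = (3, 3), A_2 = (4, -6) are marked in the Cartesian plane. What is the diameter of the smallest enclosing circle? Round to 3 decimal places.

9.055

The smallest circle enclosing two points has them as diameter endpoints.
Centre = midpoint = (3.5, -1.5); r² = |A_1A_2|²/4 = 82/4 = 20.5.
Diameter = 2r = 2√(20.5) ≈ 9.055.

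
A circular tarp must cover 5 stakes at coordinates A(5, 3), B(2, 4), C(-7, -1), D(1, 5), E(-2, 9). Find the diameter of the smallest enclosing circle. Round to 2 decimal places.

13.04

A smallest enclosing disk is always determined by at most three of the input points on its boundary.
The minimum enclosing circle is determined by three boundary points: A, C, E.
Their circumcentre is (-1.5, 2.5) with r² = 42.5.
The farthest remaining point B is at distance² 14.5 ≤ 42.5.
Diameter = 2r = 2√(42.5) ≈ 13.04.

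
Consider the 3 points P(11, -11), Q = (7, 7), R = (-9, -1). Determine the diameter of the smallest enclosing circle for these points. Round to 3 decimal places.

23.049

Side lengths²: PQ² = 340, PR² = 500, QR² = 320.
Since PR² = 500 < 340 + 320 = 660, the triangle is acute, so the smallest enclosing circle is the circumcircle.
Circumcentre = (2.25, -3.5), r² = 132.8125.
Diameter = 2r = 2√(132.8125) ≈ 23.049.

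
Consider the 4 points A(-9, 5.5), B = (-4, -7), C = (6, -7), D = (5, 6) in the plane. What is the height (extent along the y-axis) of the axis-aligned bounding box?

max y = 6, min y = -7, so height = 13.

13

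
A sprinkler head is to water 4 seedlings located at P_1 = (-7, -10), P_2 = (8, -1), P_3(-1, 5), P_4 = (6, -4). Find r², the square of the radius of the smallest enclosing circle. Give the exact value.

57681/722

The minimum enclosing circle is determined by three boundary points: P_1, P_2, P_3.
Their circumcentre is (-17/38, -149/38) with r² = 57681/722.
The farthest remaining point P_4 is at distance² 30017/722 ≤ 57681/722.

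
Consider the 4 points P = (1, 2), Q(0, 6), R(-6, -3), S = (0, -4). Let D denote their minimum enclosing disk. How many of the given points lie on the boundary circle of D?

3

The minimum enclosing circle is determined by three boundary points: Q, R, S.
Their circumcentre is (-2.25, 1) with r² = 30.0625.
The farthest remaining point P is at distance² 11.5625 ≤ 30.0625.
The points at distance exactly r from the centre are Q, R, S — 3 points.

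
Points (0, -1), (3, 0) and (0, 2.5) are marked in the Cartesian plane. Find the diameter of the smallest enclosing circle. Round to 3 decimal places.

Call the three points A, B, C in the order given.
Side lengths²: AB² = 10, AC² = 12.25, BC² = 15.25.
Since BC² = 15.25 < 12.25 + 10 = 22.25, the triangle is acute, so the smallest enclosing circle is the circumcircle.
Circumcentre = (13/12, 0.75), r² = 305/72.
Diameter = 2r = 2√(305/72) ≈ 4.116.

4.116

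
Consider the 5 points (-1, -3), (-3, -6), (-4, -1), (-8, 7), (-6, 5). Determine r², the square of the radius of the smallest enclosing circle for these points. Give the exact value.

The minimum enclosing circle of a finite set is fixed by two of the points (as a diameter) or three (as a circumcircle).
The farthest pair is (-3, -6)–(-8, 7) with squared distance 194. The circle on this segment as diameter has centre (-5.5, 0.5) and r² = 194/4 = 48.5.
Check (-1, -3): distance² to centre = 32.5 ≤ 48.5, so it lies inside.
All remaining points lie in this disk, and no smaller disk contains both endpoints, so this is the minimum enclosing circle.

48.5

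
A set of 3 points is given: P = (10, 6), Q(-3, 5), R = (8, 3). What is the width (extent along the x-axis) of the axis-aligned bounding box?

max x = 10, min x = -3, so width = 13.

13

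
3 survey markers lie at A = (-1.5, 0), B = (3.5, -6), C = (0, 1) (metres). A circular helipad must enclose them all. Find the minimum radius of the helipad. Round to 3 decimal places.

3.936

Side lengths²: AB² = 61, AC² = 3.25, BC² = 61.25.
Since BC² = 61.25 < 61 + 3.25 = 64.25, the triangle is acute, so the smallest enclosing circle is the circumcircle.
Circumcentre = (1.375, -2.6875), r² = 15.48828125.
r = √(15.48828125) ≈ 3.936.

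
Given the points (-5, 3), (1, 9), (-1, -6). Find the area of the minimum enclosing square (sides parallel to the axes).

The bounding box has width 6 and height 15.
An axis-aligned square enclosing the set must have side ≥ max(width, height).
So the minimum side is max(6, 15) = 15.
Area = 15² = 225.

225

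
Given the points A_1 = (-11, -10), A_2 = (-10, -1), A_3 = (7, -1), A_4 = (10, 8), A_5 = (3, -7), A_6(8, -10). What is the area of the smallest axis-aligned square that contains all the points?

441

The bounding box has width 21 and height 18.
An axis-aligned square enclosing the set must have side ≥ max(width, height).
So the minimum side is max(21, 18) = 21.
Area = 21² = 441.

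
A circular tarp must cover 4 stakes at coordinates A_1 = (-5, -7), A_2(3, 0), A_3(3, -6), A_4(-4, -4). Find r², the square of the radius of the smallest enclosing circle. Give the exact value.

A smallest enclosing disk is always determined by at most three of the input points on its boundary.
The farthest pair is A_1–A_2 with squared distance 113. The circle on this segment as diameter has centre (-1, -3.5) and r² = 113/4 = 28.25.
Check A_3: distance² to centre = 22.25 ≤ 28.25, so it lies inside.
All remaining points lie in this disk, and no smaller disk contains both endpoints, so this is the minimum enclosing circle.

28.25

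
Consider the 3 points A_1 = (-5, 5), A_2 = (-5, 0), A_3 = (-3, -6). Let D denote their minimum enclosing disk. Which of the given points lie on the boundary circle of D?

A_1, A_3

Side lengths²: A_1A_2² = 25, A_1A_3² = 125, A_2A_3² = 40.
Since A_1A_3² = 125 ≥ 40 + 25 = 65, the angle opposite A_1A_3 is not acute, so the smallest enclosing circle has A_1A_3 as diameter.
Centre = midpoint of A_1A_3 = (-4, -0.5), r² = 125/4 = 31.25.
The points at distance exactly r from the centre are A_1, A_3 — 2 points.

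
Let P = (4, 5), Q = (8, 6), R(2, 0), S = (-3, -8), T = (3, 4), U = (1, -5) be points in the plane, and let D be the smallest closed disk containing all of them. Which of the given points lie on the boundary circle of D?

The minimum enclosing circle of a finite set is fixed by two of the points (as a diameter) or three (as a circumcircle).
The farthest pair is Q–S with squared distance 317. The circle on this segment as diameter has centre (2.5, -1) and r² = 317/4 = 79.25.
Check P: distance² to centre = 38.25 ≤ 79.25, so it lies inside.
All remaining points lie in this disk, and no smaller disk contains both endpoints, so this is the minimum enclosing circle.
The points at distance exactly r from the centre are Q, S — 2 points.

Q, S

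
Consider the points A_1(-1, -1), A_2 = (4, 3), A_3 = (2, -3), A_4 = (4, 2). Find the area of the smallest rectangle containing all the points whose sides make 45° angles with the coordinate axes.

22.5

In coordinates u = x + y, v = x − y the rectangle is axis-aligned; the map (x,y)→(u,v) scales areas by 2.
u-values: -2, 7, -1, 6; range = 7 − (-2) = 9.
v-values: 0, 1, 5, 2; range = 5 − 0 = 5.
Area = (9 × 5) / 2 = 22.5.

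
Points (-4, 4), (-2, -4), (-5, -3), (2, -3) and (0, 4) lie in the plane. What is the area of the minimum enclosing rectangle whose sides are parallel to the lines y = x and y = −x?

78

In coordinates u = x + y, v = x − y the rectangle is axis-aligned; the map (x,y)→(u,v) scales areas by 2.
u-values: 0, -6, -8, -1, 4; range = 4 − (-8) = 12.
v-values: -8, 2, -2, 5, -4; range = 5 − (-8) = 13.
Area = (12 × 13) / 2 = 78.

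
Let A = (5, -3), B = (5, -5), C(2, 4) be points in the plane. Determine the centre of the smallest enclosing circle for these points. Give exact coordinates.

Side lengths²: AB² = 4, AC² = 58, BC² = 90.
Since BC² = 90 ≥ 58 + 4 = 62, the angle opposite BC is not acute, so the smallest enclosing circle has BC as diameter.
Centre = midpoint of BC = (3.5, -0.5), r² = 90/4 = 22.5.
Centre = (3.5, -0.5).

(3.5, -0.5)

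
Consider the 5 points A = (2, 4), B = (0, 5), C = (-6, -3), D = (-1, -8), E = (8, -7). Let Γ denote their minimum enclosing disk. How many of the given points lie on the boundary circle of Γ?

3

The minimum enclosing circle is determined by three boundary points: B, C, E.
Their circumcentre is (29/17, -43/17) with r² = 17225/289.
The farthest remaining point A is at distance² 12346/289 ≤ 17225/289.
The points at distance exactly r from the centre are B, C, E — 3 points.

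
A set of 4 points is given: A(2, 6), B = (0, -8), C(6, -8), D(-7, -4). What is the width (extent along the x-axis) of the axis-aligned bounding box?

max x = 6, min x = -7, so width = 13.

13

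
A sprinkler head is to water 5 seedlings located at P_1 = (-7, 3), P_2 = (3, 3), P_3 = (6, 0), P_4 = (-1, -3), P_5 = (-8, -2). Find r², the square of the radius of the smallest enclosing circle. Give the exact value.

By Welzl's lemma the MEC is supported by two points (diametrically opposite) or three points (on a circumcircle).
The minimum enclosing circle is determined by three boundary points: P_1, P_3, P_5.
Their circumcentre is (-35/34, -27/34) with r² = 28925/578.
The farthest remaining point P_2 is at distance² 17705/578 ≤ 28925/578.

28925/578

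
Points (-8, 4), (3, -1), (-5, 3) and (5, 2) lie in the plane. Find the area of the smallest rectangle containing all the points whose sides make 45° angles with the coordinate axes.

In coordinates u = x + y, v = x − y the rectangle is axis-aligned; the map (x,y)→(u,v) scales areas by 2.
u-values: -4, 2, -2, 7; range = 7 − (-4) = 11.
v-values: -12, 4, -8, 3; range = 4 − (-12) = 16.
Area = (11 × 16) / 2 = 88.

88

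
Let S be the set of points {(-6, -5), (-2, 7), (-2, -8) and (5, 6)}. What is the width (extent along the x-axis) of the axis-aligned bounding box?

11

max x = 5, min x = -6, so width = 11.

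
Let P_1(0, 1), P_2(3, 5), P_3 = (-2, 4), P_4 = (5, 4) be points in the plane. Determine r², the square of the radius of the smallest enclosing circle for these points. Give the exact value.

12.25

The minimum enclosing circle of a finite set is fixed by two of the points (as a diameter) or three (as a circumcircle).
The farthest pair is P_3–P_4 with squared distance 49. The circle on this segment as diameter has centre (1.5, 4) and r² = 49/4 = 12.25.
Check P_1: distance² to centre = 11.25 ≤ 12.25, so it lies inside.
All remaining points lie in this disk, and no smaller disk contains both endpoints, so this is the minimum enclosing circle.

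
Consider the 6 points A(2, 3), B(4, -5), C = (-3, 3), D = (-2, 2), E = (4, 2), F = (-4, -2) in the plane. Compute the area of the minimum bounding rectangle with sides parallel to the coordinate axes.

x ranges over [-4, 4], width 8.
y ranges over [-5, 3], height 8.
Area = 8 × 8 = 64.

64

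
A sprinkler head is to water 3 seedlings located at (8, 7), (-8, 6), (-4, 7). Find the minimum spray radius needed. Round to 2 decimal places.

Call the three points A, B, C in the order given.
Side lengths²: AB² = 257, AC² = 144, BC² = 17.
Since AB² = 257 ≥ 144 + 17 = 161, the angle opposite AB is not acute, so the smallest enclosing circle has AB as diameter.
Centre = midpoint of AB = (0, 6.5), r² = 257/4 = 64.25.
r = √(64.25) ≈ 8.02.

8.02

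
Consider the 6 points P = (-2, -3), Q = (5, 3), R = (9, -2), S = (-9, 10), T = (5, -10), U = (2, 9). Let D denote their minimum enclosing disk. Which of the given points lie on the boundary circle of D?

S, T

By Welzl's lemma the MEC is supported by two points (diametrically opposite) or three points (on a circumcircle).
The farthest pair is S–T with squared distance 596. The circle on this segment as diameter has centre (-2, 0) and r² = 596/4 = 149.
Check P: distance² to centre = 9 ≤ 149, so it lies inside.
All remaining points lie in this disk, and no smaller disk contains both endpoints, so this is the minimum enclosing circle.
The points at distance exactly r from the centre are S, T — 2 points.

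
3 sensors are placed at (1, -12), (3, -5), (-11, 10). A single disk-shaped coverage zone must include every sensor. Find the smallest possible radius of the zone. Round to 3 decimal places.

Call the three points A, B, C in the order given.
Side lengths²: AB² = 53, AC² = 628, BC² = 421.
Since AC² = 628 ≥ 421 + 53 = 474, the angle opposite AC is not acute, so the smallest enclosing circle has AC as diameter.
Centre = midpoint of AC = (-5, -1), r² = 628/4 = 157.
r = √157 ≈ 12.530.

12.530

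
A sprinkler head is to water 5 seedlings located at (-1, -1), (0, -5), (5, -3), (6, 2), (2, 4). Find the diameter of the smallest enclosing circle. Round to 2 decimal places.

The minimum enclosing circle of a finite set is fixed by two of the points (as a diameter) or three (as a circumcircle).
The minimum enclosing circle is determined by three boundary points: (0, -5), (6, 2), (2, 4).
Their circumcentre is (2.125, -0.75) with r² = 22.578125.
The farthest remaining point (5, -3) is at distance² 13.328125 ≤ 22.578125.
Diameter = 2r = 2√(22.578125) ≈ 9.50.

9.50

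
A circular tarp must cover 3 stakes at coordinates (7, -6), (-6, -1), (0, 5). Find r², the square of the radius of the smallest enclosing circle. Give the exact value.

8245/162

Call the three points A, B, C in the order given.
Side lengths²: AB² = 194, AC² = 170, BC² = 72.
Since AB² = 194 < 170 + 72 = 242, the triangle is acute, so the smallest enclosing circle is the circumcircle.
Circumcentre = (19/18, -37/18), r² = 8245/162.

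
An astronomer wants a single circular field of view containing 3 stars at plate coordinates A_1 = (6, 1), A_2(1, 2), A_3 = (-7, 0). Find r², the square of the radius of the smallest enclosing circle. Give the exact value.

42.5

Side lengths²: A_1A_2² = 26, A_1A_3² = 170, A_2A_3² = 68.
Since A_1A_3² = 170 ≥ 68 + 26 = 94, the angle opposite A_1A_3 is not acute, so the smallest enclosing circle has A_1A_3 as diameter.
Centre = midpoint of A_1A_3 = (-0.5, 0.5), r² = 170/4 = 42.5.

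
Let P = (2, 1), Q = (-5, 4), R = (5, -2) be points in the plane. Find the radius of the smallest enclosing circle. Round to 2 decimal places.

Side lengths²: PQ² = 58, PR² = 18, QR² = 136.
Since QR² = 136 ≥ 58 + 18 = 76, the angle opposite QR is not acute, so the smallest enclosing circle has QR as diameter.
Centre = midpoint of QR = (0, 1), r² = 136/4 = 34.
r = √34 ≈ 5.83.

5.83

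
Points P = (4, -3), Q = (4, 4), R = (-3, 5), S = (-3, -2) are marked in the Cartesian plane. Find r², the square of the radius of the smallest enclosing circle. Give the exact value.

28.25

A smallest enclosing disk is always determined by at most three of the input points on its boundary.
The farthest pair is P–R with squared distance 113. The circle on this segment as diameter has centre (0.5, 1) and r² = 113/4 = 28.25.
Check Q: distance² to centre = 21.25 ≤ 28.25, so it lies inside.
All remaining points lie in this disk, and no smaller disk contains both endpoints, so this is the minimum enclosing circle.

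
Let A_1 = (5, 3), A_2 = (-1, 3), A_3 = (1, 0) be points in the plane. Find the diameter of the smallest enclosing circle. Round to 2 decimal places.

Side lengths²: A_1A_2² = 36, A_1A_3² = 25, A_2A_3² = 13.
Since A_1A_2² = 36 < 25 + 13 = 38, the triangle is acute, so the smallest enclosing circle is the circumcircle.
Circumcentre = (2, 17/6), r² = 325/36.
Diameter = 2r = 2√(325/36) ≈ 6.01.

6.01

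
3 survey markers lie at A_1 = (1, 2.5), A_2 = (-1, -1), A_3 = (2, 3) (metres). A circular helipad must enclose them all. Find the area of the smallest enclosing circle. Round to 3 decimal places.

Side lengths²: A_1A_2² = 16.25, A_1A_3² = 1.25, A_2A_3² = 25.
Since A_2A_3² = 25 ≥ 16.25 + 1.25 = 17.5, the angle opposite A_2A_3 is not acute, so the smallest enclosing circle has A_2A_3 as diameter.
Centre = midpoint of A_2A_3 = (0.5, 1), r² = 25/4 = 6.25.
Area = π·r² = π·6.25 ≈ 19.635.

19.635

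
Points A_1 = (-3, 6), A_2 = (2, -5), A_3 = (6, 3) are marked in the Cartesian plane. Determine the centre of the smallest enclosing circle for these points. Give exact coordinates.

Side lengths²: A_1A_2² = 146, A_1A_3² = 90, A_2A_3² = 80.
Since A_1A_2² = 146 < 90 + 80 = 170, the triangle is acute, so the smallest enclosing circle is the circumcircle.
Circumcentre = (2/7, 6/7), r² = 1825/49.
Centre = (2/7, 6/7).

(2/7, 6/7)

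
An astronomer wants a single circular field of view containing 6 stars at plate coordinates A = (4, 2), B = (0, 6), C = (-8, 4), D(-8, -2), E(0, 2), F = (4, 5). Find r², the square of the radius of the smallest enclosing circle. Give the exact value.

48.25

The farthest pair is D–F with squared distance 193. The circle on this segment as diameter has centre (-2, 1.5) and r² = 193/4 = 48.25.
Check A: distance² to centre = 36.25 ≤ 48.25, so it lies inside.
All remaining points lie in this disk, and no smaller disk contains both endpoints, so this is the minimum enclosing circle.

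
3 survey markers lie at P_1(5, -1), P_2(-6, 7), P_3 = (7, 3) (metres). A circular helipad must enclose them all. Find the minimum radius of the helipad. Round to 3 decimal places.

6.895

Side lengths²: P_1P_2² = 185, P_1P_3² = 20, P_2P_3² = 185.
Since P_2P_3² = 185 < 185 + 20 = 205, the triangle is acute, so the smallest enclosing circle is the circumcircle.
Circumcentre = (1/6, 47/12), r² = 6845/144.
r = √(6845/144) ≈ 6.895.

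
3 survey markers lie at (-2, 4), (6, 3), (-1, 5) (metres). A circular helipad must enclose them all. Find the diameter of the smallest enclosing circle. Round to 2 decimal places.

8.06

Call the three points A, B, C in the order given.
Side lengths²: AB² = 65, AC² = 2, BC² = 53.
Since AB² = 65 ≥ 53 + 2 = 55, the angle opposite AB is not acute, so the smallest enclosing circle has AB as diameter.
Centre = midpoint of AB = (2, 3.5), r² = 65/4 = 16.25.
Diameter = 2r = 2√(16.25) ≈ 8.06.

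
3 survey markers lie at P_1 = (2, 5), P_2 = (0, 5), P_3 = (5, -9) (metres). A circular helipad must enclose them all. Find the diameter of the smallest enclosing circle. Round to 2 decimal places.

Side lengths²: P_1P_2² = 4, P_1P_3² = 205, P_2P_3² = 221.
Since P_2P_3² = 221 ≥ 205 + 4 = 209, the angle opposite P_2P_3 is not acute, so the smallest enclosing circle has P_2P_3 as diameter.
Centre = midpoint of P_2P_3 = (2.5, -2), r² = 221/4 = 55.25.
Diameter = 2r = 2√(55.25) ≈ 14.87.

14.87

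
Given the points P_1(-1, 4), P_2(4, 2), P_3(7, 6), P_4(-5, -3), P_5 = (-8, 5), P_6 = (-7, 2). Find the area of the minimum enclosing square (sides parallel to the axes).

225

The bounding box has width 15 and height 9.
An axis-aligned square enclosing the set must have side ≥ max(width, height).
So the minimum side is max(15, 9) = 15.
Area = 15² = 225.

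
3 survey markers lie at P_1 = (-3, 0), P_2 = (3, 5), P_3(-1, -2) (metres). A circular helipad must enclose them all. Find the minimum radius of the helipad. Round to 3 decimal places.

Side lengths²: P_1P_2² = 61, P_1P_3² = 8, P_2P_3² = 65.
Since P_2P_3² = 65 < 61 + 8 = 69, the triangle is acute, so the smallest enclosing circle is the circumcircle.
Circumcentre = (15/22, 37/22), r² = 3965/242.
r = √(3965/242) ≈ 4.048.

4.048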